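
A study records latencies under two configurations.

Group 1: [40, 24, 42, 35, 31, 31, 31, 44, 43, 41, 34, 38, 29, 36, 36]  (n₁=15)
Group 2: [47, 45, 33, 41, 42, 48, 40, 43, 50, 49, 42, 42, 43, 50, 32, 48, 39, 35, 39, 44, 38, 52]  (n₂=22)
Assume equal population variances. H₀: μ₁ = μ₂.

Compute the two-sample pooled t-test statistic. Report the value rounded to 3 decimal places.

x̄₁=35.667, s₁=5.765, n₁=15
x̄₂=42.818, s₂=5.535, n₂=22
s_p² = [14·5.765² + 21·5.535²]/35 = 31.6745
SE = √(s_p²·(1/15+1/22)) = 1.8845
t = (35.667−42.818)/1.8845 = -3.7949
df = 35

test statistic = -3.795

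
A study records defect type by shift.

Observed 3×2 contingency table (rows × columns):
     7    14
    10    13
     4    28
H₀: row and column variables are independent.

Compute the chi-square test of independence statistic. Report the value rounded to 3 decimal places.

Row totals [21, 23, 32], col totals [21, 55], n=76
χ² = (7−5.80)²/5.80 + (14−15.20)²/15.20 + (10−6.36)²/6.36 + (13−16.64)²/16.64 + (4−8.84)²/8.84 + (28−23.16)²/23.16 = 6.8938
df = 2

test statistic = 6.894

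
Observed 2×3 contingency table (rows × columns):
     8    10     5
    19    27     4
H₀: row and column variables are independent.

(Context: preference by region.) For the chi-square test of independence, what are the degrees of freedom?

df = (r−1)(c−1) = (2−1)·(3−1) = 2

degrees of freedom = 2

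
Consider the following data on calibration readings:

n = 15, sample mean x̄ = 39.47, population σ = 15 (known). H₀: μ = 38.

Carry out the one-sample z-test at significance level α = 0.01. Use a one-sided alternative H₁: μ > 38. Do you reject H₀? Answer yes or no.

SE = σ/√n = 15/√15 = 3.8730
z = (x̄−μ₀)/SE = (39.47−38)/3.8730 = 0.3796
p-value (one-sided, H₁ greater) = 0.35214
At α=0.01: p ≥ α → fail to reject H₀

reject H₀: no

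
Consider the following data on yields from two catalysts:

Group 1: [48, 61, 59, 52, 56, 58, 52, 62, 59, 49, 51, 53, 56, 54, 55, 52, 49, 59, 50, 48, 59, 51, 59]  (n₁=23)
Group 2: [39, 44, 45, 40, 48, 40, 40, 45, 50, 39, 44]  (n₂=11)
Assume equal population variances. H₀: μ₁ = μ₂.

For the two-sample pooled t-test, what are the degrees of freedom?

degrees of freedom = 32

df = n₁ + n₂ − 2 = 23 + 11 − 2 = 32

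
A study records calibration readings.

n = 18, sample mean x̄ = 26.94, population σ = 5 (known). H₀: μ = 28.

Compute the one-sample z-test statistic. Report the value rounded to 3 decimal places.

test statistic = -0.899

SE = σ/√n = 5/√18 = 1.1785
z = (x̄−μ₀)/SE = (26.94−28)/1.1785 = -0.8994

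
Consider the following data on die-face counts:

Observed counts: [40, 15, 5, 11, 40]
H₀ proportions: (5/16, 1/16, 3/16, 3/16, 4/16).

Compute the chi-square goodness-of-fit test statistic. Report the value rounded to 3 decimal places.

n = 111; E_i = n·p_i = [34.69, 6.94, 20.81, 20.81, 27.75]
χ² = (40−34.69)²/34.69 + (15−6.94)²/6.94 + (5−20.81)²/20.81 + (11−20.81)²/20.81 + (40−27.75)²/27.75 = 32.2312
df = 4

test statistic = 32.231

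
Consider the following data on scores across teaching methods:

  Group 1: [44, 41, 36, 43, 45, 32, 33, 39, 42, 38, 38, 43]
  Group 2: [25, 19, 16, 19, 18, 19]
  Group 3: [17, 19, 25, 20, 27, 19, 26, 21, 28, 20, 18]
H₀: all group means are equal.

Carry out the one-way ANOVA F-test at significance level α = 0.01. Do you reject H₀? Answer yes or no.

Group means [39.50, 19.33, 21.82], grand mean 28.621
SSB = Σnᵢ(x̄ᵢ−x̄)² = 2446.858; SSW = ΣΣ(x−x̄ᵢ)² = 397.970
MSB = 2446.858/2 = 1223.4289; MSW = 397.970/26 = 15.3065
F = MSB/MSW = 79.9286
df = (2, 26)
p-value (upper-tail) = 0.00000
At α=0.01: p < α → reject H₀

reject H₀: yes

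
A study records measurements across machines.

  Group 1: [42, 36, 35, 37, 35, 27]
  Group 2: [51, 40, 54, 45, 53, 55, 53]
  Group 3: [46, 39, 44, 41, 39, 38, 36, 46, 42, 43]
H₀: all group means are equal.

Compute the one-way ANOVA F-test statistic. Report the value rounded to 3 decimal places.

test statistic = 17.933

Group means [35.33, 50.14, 41.40], grand mean 42.478
SSB = Σnᵢ(x̄ᵢ−x̄)² = 729.149; SSW = ΣΣ(x−x̄ᵢ)² = 406.590
MSB = 729.149/2 = 364.5743; MSW = 406.590/20 = 20.3295
F = MSB/MSW = 17.9332
df = (2, 20)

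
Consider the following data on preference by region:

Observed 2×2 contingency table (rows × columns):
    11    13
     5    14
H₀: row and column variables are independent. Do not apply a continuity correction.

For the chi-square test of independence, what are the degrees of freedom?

degrees of freedom = 1

df = (r−1)(c−1) = (2−1)·(2−1) = 1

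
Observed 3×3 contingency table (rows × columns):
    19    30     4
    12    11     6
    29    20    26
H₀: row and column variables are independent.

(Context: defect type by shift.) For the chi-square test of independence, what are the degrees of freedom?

degrees of freedom = 4

df = (r−1)(c−1) = (3−1)·(3−1) = 4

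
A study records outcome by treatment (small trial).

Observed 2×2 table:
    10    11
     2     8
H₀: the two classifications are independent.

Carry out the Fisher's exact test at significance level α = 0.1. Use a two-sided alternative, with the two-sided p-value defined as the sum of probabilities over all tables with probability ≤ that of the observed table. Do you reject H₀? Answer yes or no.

reject H₀: no

Margins: r₁=21, r₂=10, c₁=12, c₂=19, n=31
p_obs = C(21,10)·C(10,2)/C(31,12); sum pmf over tables with pmf ≤ p_obs
p-value (two-sided) = 0.23961
At α=0.1: p ≥ α → fail to reject H₀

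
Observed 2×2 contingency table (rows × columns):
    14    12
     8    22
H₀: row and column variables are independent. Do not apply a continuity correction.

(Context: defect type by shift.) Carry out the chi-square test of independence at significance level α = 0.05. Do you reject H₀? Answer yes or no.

Row totals [26, 30], col totals [22, 34], n=56
χ² = (14−10.21)²/10.21 + (12−15.79)²/15.79 + (8−11.79)²/11.79 + (22−18.21)²/18.21 = 4.3138
df = 1
p-value (upper-tail) = 0.03780
At α=0.05: p < α → reject H₀

reject H₀: yes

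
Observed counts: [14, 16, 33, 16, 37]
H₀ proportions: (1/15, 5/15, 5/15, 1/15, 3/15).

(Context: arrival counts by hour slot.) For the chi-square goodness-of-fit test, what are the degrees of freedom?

df = k − 1 = 5 − 1 = 4

degrees of freedom = 4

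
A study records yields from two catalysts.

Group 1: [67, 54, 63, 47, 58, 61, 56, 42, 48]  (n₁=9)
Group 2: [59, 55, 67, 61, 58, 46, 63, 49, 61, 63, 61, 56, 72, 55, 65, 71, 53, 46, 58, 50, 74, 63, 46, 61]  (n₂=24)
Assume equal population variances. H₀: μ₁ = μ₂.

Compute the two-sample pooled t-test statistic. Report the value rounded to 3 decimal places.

x̄₁=55.111, s₁=8.192, n₁=9
x̄₂=58.875, s₂=7.991, n₂=24
s_p² = [8·8.192² + 23·7.991²]/31 = 64.6940
SE = √(s_p²·(1/9+1/24)) = 3.1439
t = (55.111−58.875)/3.1439 = -1.1972
df = 31

test statistic = -1.197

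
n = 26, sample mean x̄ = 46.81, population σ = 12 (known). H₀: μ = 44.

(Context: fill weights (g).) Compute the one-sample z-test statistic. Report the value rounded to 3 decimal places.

test statistic = 1.194

SE = σ/√n = 12/√26 = 2.3534
z = (x̄−μ₀)/SE = (46.81−44)/2.3534 = 1.1940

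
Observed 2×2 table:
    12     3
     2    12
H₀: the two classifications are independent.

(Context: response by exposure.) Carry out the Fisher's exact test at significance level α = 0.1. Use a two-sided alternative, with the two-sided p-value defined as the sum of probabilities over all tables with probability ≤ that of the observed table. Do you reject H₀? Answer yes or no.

Margins: r₁=15, r₂=14, c₁=14, c₂=15, n=29
p_obs = C(15,12)·C(14,2)/C(29,14); sum pmf over tables with pmf ≤ p_obs
p-value (two-sided) = 0.00068
At α=0.1: p < α → reject H₀

reject H₀: yes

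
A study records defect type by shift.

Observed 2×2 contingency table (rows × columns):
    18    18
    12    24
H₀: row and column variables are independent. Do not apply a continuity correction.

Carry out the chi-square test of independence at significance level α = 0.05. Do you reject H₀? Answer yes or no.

reject H₀: no

Row totals [36, 36], col totals [30, 42], n=72
χ² = (18−15.00)²/15.00 + (18−21.00)²/21.00 + (12−15.00)²/15.00 + (24−21.00)²/21.00 = 2.0571
df = 1
p-value (upper-tail) = 0.15149
At α=0.05: p ≥ α → fail to reject H₀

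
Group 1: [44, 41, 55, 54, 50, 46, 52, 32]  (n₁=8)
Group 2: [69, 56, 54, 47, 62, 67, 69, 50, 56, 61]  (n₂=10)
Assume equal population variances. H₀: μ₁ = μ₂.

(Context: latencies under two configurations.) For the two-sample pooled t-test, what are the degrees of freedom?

degrees of freedom = 16

df = n₁ + n₂ − 2 = 8 + 10 − 2 = 16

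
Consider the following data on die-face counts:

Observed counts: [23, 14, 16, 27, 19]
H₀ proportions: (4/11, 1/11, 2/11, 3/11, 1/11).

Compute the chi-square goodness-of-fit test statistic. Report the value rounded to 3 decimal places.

test statistic = 18.806

n = 99; E_i = n·p_i = [36.00, 9.00, 18.00, 27.00, 9.00]
χ² = (23−36.00)²/36.00 + (14−9.00)²/9.00 + (16−18.00)²/18.00 + (27−27.00)²/27.00 + (19−9.00)²/9.00 = 18.8056
df = 4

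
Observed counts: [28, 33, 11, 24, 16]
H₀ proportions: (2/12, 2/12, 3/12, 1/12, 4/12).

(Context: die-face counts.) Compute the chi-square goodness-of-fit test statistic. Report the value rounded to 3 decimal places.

n = 112; E_i = n·p_i = [18.67, 18.67, 28.00, 9.33, 37.33]
χ² = (28−18.67)²/18.67 + (33−18.67)²/18.67 + (11−28.00)²/28.00 + (24−9.33)²/9.33 + (16−37.33)²/37.33 = 61.2321
df = 4

test statistic = 61.232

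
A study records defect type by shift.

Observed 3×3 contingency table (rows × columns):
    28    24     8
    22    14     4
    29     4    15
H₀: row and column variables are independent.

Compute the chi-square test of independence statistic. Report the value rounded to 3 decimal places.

test statistic = 17.975

Row totals [60, 40, 48], col totals [79, 42, 27], n=148
χ² = (28−32.03)²/32.03 + (24−17.03)²/17.03 + (8−10.95)²/10.95 + (22−21.35)²/21.35 + (14−11.35)²/11.35 + (4−7.30)²/7.30 + (29−25.62)²/25.62 + (4−13.62)²/13.62 + (15−8.76)²/8.76 = 17.9753
df = 4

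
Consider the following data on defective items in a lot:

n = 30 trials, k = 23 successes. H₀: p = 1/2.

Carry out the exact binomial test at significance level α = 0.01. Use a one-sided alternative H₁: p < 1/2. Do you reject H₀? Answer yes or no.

reject H₀: no

Exact binomial: n=30, k=23, p₀=1/2=0.5000
P(X≤23) from Σ C(n,i)·p₀^i·(1−p₀)^(n−i)
p-value (one-sided, H₁ less) = 0.99928
At α=0.01: p ≥ α → fail to reject H₀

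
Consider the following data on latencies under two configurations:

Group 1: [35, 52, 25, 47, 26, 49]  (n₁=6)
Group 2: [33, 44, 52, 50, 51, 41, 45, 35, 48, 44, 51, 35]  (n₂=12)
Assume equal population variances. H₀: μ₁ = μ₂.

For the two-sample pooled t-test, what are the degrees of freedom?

degrees of freedom = 16

df = n₁ + n₂ − 2 = 6 + 12 − 2 = 16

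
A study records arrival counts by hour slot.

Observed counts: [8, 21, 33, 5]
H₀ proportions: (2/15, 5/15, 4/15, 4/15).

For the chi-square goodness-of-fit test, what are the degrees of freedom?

df = k − 1 = 4 − 1 = 3

degrees of freedom = 3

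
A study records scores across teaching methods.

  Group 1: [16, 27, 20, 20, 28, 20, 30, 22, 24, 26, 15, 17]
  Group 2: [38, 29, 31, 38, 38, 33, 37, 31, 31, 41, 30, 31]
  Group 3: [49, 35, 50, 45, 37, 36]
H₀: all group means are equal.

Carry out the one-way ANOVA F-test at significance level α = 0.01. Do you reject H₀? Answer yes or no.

reject H₀: yes

Group means [22.08, 34.00, 42.00], grand mean 30.833
SSB = Σnᵢ(x̄ᵢ−x̄)² = 1787.250; SSW = ΣΣ(x−x̄ᵢ)² = 682.917
MSB = 1787.250/2 = 893.6250; MSW = 682.917/27 = 25.2932
F = MSB/MSW = 35.3306
df = (2, 27)
p-value (upper-tail) = 0.00000
At α=0.01: p < α → reject H₀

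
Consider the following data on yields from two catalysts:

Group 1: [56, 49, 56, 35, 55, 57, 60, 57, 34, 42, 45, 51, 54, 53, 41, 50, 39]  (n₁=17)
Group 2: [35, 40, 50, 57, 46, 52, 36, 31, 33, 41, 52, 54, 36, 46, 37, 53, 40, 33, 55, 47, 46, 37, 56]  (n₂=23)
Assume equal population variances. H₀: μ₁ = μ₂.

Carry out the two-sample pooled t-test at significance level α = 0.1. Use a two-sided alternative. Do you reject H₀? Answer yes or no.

reject H₀: yes

x̄₁=49.059, s₁=8.212, n₁=17
x̄₂=44.043, s₂=8.418, n₂=23
s_p² = [16·8.212² + 22·8.418²]/38 = 69.4184
SE = √(s_p²·(1/17+1/23)) = 2.6649
t = (49.059−44.043)/2.6649 = 1.8820
df = 38
p-value (two-sided) = 0.06751
At α=0.1: p < α → reject H₀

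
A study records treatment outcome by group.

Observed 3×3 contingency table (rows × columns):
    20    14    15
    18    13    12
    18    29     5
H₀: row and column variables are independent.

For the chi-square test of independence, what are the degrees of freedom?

degrees of freedom = 4

df = (r−1)(c−1) = (3−1)·(3−1) = 4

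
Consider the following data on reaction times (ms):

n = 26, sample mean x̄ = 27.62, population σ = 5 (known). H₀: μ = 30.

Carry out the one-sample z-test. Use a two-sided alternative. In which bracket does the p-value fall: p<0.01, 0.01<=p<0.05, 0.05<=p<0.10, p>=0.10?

p-value bracket: 0.01<=p<0.05

SE = σ/√n = 5/√26 = 0.9806
z = (x̄−μ₀)/SE = (27.62−30)/0.9806 = -2.4271
p-value (two-sided) = 0.01522
→ bracket: 0.01<=p<0.05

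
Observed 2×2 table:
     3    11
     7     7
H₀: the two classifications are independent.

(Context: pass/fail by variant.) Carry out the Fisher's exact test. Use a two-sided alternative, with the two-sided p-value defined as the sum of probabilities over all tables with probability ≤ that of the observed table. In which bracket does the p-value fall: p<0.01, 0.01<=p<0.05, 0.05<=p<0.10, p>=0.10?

p-value bracket: p>=0.10

Margins: r₁=14, r₂=14, c₁=10, c₂=18, n=28
p_obs = C(14,3)·C(14,7)/C(28,10); sum pmf over tables with pmf ≤ p_obs
p-value (two-sided) = 0.23646
→ bracket: p>=0.10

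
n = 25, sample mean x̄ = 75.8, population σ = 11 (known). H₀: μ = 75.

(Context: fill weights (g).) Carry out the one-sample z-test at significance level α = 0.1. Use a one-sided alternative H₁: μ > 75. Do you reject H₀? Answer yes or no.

reject H₀: no

SE = σ/√n = 11/√25 = 2.2000
z = (x̄−μ₀)/SE = (75.8−75)/2.2000 = 0.3636
p-value (one-sided, H₁ greater) = 0.35806
At α=0.1: p ≥ α → fail to reject H₀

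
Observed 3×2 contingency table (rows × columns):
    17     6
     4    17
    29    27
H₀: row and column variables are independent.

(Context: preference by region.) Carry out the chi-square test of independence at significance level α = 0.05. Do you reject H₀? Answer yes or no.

Row totals [23, 21, 56], col totals [50, 50], n=100
χ² = (17−11.50)²/11.50 + (6−11.50)²/11.50 + (4−10.50)²/10.50 + (17−10.50)²/10.50 + (29−28.00)²/28.00 + (27−28.00)²/28.00 = 13.3799
df = 2
p-value (upper-tail) = 0.00124
At α=0.05: p < α → reject H₀

reject H₀: yes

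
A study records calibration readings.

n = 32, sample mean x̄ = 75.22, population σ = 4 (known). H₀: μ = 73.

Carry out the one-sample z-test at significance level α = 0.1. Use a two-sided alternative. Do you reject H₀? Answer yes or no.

reject H₀: yes

SE = σ/√n = 4/√32 = 0.7071
z = (x̄−μ₀)/SE = (75.22−73)/0.7071 = 3.1396
p-value (two-sided) = 0.00169
At α=0.1: p < α → reject H₀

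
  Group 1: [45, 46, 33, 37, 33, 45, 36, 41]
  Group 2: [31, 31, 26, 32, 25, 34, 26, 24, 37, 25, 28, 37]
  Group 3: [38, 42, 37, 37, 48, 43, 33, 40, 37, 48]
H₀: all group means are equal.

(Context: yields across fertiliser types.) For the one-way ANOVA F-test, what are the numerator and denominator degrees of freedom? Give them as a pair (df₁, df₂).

degrees of freedom = [2, 27]

k = 3 groups, N = 30 total
df = (k−1, N−k) = (3−1, 30−3) = (2, 27)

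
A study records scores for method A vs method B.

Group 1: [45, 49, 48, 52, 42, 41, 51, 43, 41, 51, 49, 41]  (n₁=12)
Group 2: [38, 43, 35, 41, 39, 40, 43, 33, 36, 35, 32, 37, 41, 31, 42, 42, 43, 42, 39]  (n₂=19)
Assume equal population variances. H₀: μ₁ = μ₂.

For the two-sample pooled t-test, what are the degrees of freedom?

df = n₁ + n₂ − 2 = 12 + 19 − 2 = 29

degrees of freedom = 29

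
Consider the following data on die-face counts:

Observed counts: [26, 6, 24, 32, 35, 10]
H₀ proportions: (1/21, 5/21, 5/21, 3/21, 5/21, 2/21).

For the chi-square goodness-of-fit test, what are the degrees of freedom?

degrees of freedom = 5

df = k − 1 = 6 − 1 = 5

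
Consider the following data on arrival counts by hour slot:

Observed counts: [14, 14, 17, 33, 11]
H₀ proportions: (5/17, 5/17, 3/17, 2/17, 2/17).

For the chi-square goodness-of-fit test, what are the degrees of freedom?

df = k − 1 = 5 − 1 = 4

degrees of freedom = 4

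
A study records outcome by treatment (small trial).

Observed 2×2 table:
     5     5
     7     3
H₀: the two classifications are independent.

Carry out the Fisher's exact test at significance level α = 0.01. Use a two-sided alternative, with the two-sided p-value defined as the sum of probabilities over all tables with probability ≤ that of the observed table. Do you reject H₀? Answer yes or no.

reject H₀: no

Margins: r₁=10, r₂=10, c₁=12, c₂=8, n=20
p_obs = C(10,5)·C(10,7)/C(20,12); sum pmf over tables with pmf ≤ p_obs
p-value (two-sided) = 0.64992
At α=0.01: p ≥ α → fail to reject H₀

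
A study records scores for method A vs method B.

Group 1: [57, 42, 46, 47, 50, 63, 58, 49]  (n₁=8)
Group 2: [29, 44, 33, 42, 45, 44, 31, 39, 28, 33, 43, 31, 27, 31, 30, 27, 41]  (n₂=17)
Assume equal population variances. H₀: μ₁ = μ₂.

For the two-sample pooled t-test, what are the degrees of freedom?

df = n₁ + n₂ − 2 = 8 + 17 − 2 = 23

degrees of freedom = 23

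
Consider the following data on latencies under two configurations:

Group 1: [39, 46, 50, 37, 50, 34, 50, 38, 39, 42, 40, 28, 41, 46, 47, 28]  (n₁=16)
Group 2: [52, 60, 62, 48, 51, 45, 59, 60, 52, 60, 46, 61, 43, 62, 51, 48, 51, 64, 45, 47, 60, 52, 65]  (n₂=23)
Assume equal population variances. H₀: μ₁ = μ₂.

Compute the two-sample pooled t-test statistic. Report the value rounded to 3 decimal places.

x̄₁=40.938, s₁=7.075, n₁=16
x̄₂=54.087, s₂=6.986, n₂=23
s_p² = [15·7.075² + 22·6.986²]/37 = 49.3179
SE = √(s_p²·(1/16+1/23)) = 2.2862
t = (40.938−54.087)/2.2862 = -5.7517
df = 37

test statistic = -5.752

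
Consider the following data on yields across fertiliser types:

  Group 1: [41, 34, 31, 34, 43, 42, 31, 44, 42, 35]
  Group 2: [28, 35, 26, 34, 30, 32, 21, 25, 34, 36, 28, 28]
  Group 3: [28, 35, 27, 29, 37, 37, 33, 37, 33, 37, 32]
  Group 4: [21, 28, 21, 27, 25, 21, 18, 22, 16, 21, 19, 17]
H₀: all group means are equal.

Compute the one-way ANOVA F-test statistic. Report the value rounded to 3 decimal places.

Group means [37.70, 29.75, 33.18, 21.33], grand mean 30.111
SSB = Σnᵢ(x̄ᵢ−x̄)² = 1605.791; SSW = ΣΣ(x−x̄ᵢ)² = 770.653
MSB = 1605.791/3 = 535.2638; MSW = 770.653/41 = 18.7964
F = MSB/MSW = 28.4769
df = (3, 41)

test statistic = 28.477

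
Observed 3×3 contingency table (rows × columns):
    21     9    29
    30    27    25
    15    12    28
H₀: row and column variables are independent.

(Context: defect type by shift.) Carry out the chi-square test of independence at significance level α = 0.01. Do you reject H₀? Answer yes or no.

Row totals [59, 82, 55], col totals [66, 48, 82], n=196
χ² = (21−19.87)²/19.87 + (9−14.45)²/14.45 + (29−24.68)²/24.68 + (30−27.61)²/27.61 + (27−20.08)²/20.08 + (25−34.31)²/34.31 + (15−18.52)²/18.52 + (12−13.47)²/13.47 + (28−23.01)²/23.01 = 9.9002
df = 4
p-value (upper-tail) = 0.04214
At α=0.01: p ≥ α → fail to reject H₀

reject H₀: no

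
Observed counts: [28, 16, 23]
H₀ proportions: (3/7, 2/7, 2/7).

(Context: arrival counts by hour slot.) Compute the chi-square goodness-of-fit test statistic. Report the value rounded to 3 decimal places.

test statistic = 1.311

n = 67; E_i = n·p_i = [28.71, 19.14, 19.14]
χ² = (28−28.71)²/28.71 + (16−19.14)²/19.14 + (23−19.14)²/19.14 = 1.3109
df = 2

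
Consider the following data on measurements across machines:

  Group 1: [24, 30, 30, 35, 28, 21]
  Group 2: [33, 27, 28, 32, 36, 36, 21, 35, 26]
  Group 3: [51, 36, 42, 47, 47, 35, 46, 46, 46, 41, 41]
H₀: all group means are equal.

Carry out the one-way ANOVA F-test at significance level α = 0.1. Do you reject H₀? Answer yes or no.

reject H₀: yes

Group means [28.00, 30.44, 43.45], grand mean 35.385
SSB = Σnᵢ(x̄ᵢ−x̄)² = 1263.204; SSW = ΣΣ(x−x̄ᵢ)² = 582.949
MSB = 1263.204/2 = 631.6022; MSW = 582.949/23 = 25.3456
F = MSB/MSW = 24.9196
df = (2, 23)
p-value (upper-tail) = 0.00000
At α=0.1: p < α → reject H₀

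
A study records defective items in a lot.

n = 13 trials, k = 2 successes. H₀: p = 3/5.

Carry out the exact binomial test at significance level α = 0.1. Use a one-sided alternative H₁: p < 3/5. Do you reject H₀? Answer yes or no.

Exact binomial: n=13, k=2, p₀=3/5=0.6000
P(X≤2) from Σ C(n,i)·p₀^i·(1−p₀)^(n−i)
p-value (one-sided, H₁ less) = 0.00132
At α=0.1: p < α → reject H₀

reject H₀: yes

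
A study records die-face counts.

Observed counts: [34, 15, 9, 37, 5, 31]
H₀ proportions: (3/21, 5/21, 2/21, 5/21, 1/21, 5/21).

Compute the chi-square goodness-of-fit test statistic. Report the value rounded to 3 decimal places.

test statistic = 23.187

n = 131; E_i = n·p_i = [18.71, 31.19, 12.48, 31.19, 6.24, 31.19]
χ² = (34−18.71)²/18.71 + (15−31.19)²/31.19 + (9−12.48)²/12.48 + (37−31.19)²/31.19 + (5−6.24)²/6.24 + (31−31.19)²/31.19 = 23.1870
df = 5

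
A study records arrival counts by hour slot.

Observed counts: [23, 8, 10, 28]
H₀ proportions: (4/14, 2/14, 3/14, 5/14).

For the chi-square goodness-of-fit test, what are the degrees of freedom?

degrees of freedom = 3

df = k − 1 = 4 − 1 = 3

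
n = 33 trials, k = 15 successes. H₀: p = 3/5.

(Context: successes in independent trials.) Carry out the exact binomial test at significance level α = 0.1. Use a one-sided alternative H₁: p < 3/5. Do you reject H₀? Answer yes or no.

Exact binomial: n=33, k=15, p₀=3/5=0.6000
P(X≤15) from Σ C(n,i)·p₀^i·(1−p₀)^(n−i)
p-value (one-sided, H₁ less) = 0.06455
At α=0.1: p < α → reject H₀

reject H₀: yes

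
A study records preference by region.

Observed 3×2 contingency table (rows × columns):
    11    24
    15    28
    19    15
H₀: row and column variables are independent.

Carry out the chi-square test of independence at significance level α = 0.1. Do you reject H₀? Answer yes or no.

reject H₀: yes

Row totals [35, 43, 34], col totals [45, 67], n=112
χ² = (11−14.06)²/14.06 + (24−20.94)²/20.94 + (15−17.28)²/17.28 + (28−25.72)²/25.72 + (19−13.66)²/13.66 + (15−20.34)²/20.34 = 5.1049
df = 2
p-value (upper-tail) = 0.07789
At α=0.1: p < α → reject H₀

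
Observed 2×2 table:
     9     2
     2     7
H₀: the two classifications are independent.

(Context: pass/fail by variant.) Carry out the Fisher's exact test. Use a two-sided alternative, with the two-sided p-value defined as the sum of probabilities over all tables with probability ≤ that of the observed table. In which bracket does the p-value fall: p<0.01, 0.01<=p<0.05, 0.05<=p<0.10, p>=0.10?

Margins: r₁=11, r₂=9, c₁=11, c₂=9, n=20
p_obs = C(11,9)·C(9,2)/C(20,11); sum pmf over tables with pmf ≤ p_obs
p-value (two-sided) = 0.02155
→ bracket: 0.01<=p<0.05

p-value bracket: 0.01<=p<0.05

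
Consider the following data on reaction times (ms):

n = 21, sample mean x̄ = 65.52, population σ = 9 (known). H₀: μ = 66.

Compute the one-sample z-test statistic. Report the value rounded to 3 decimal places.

test statistic = -0.244

SE = σ/√n = 9/√21 = 1.9640
z = (x̄−μ₀)/SE = (65.52−66)/1.9640 = -0.2444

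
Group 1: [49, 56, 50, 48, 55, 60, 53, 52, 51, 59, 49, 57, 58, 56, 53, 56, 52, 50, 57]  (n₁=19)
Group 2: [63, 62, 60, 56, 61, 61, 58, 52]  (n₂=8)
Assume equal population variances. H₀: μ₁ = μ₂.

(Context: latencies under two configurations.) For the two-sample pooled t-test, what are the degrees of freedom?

df = n₁ + n₂ − 2 = 19 + 8 − 2 = 25

degrees of freedom = 25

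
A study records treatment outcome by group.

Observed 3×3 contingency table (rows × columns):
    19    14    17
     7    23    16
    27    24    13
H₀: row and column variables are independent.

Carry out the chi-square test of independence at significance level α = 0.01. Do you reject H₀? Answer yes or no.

Row totals [50, 46, 64], col totals [53, 61, 46], n=160
χ² = (19−16.56)²/16.56 + (14−19.06)²/19.06 + (17−14.38)²/14.38 + (7−15.24)²/15.24 + (23−17.54)²/17.54 + (16−13.22)²/13.22 + (27−21.20)²/21.20 + (24−24.40)²/24.40 + (13−18.40)²/18.40 = 12.0976
df = 4
p-value (upper-tail) = 0.01664
At α=0.01: p ≥ α → fail to reject H₀

reject H₀: no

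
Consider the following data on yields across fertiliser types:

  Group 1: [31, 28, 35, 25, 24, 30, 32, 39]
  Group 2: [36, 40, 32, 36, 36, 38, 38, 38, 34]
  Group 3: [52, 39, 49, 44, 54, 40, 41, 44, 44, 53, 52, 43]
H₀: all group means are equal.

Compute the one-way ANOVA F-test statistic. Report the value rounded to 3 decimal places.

Group means [30.50, 36.44, 46.25], grand mean 38.862
SSB = Σnᵢ(x̄ᵢ−x̄)² = 1266.976; SSW = ΣΣ(x−x̄ᵢ)² = 544.472
MSB = 1266.976/2 = 633.4880; MSW = 544.472/26 = 20.9412
F = MSB/MSW = 30.2507
df = (2, 26)

test statistic = 30.251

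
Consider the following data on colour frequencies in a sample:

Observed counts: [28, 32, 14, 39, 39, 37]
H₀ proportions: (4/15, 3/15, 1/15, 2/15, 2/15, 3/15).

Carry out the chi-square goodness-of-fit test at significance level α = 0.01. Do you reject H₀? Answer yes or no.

reject H₀: yes

n = 189; E_i = n·p_i = [50.40, 37.80, 12.60, 25.20, 25.20, 37.80]
χ² = (28−50.40)²/50.40 + (32−37.80)²/37.80 + (14−12.60)²/12.60 + (39−25.20)²/25.20 + (39−25.20)²/25.20 + (37−37.80)²/37.80 = 26.1323
df = 5
p-value (upper-tail) = 0.00008
At α=0.01: p < α → reject H₀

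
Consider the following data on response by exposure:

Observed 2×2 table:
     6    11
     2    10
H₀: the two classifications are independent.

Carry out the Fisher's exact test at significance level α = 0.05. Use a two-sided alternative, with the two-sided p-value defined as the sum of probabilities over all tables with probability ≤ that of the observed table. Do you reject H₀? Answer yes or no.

Margins: r₁=17, r₂=12, c₁=8, c₂=21, n=29
p_obs = C(17,6)·C(12,2)/C(29,8); sum pmf over tables with pmf ≤ p_obs
p-value (two-sided) = 0.40835
At α=0.05: p ≥ α → fail to reject H₀

reject H₀: no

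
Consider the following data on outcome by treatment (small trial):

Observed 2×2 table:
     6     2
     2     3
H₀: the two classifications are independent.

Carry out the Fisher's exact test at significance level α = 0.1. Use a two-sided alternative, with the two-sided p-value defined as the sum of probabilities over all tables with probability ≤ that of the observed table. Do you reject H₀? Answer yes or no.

Margins: r₁=8, r₂=5, c₁=8, c₂=5, n=13
p_obs = C(8,6)·C(5,2)/C(13,8); sum pmf over tables with pmf ≤ p_obs
p-value (two-sided) = 0.29293
At α=0.1: p ≥ α → fail to reject H₀

reject H₀: no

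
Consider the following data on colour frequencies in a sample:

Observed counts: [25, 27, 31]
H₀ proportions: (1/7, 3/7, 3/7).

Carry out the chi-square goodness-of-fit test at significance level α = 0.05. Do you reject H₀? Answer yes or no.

reject H₀: yes

n = 83; E_i = n·p_i = [11.86, 35.57, 35.57]
χ² = (25−11.86)²/11.86 + (27−35.57)²/35.57 + (31−35.57)²/35.57 = 17.2209
df = 2
p-value (upper-tail) = 0.00018
At α=0.05: p < α → reject H₀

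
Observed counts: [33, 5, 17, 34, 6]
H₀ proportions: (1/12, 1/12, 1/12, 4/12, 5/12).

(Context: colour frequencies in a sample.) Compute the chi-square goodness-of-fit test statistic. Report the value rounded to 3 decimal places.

test statistic = 119.636

n = 95; E_i = n·p_i = [7.92, 7.92, 7.92, 31.67, 39.58]
χ² = (33−7.92)²/7.92 + (5−7.92)²/7.92 + (17−7.92)²/7.92 + (34−31.67)²/31.67 + (6−39.58)²/39.58 = 119.6358
df = 4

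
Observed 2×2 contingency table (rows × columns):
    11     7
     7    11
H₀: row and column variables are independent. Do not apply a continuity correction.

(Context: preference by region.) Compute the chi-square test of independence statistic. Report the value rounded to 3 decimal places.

Row totals [18, 18], col totals [18, 18], n=36
χ² = (11−9.00)²/9.00 + (7−9.00)²/9.00 + (7−9.00)²/9.00 + (11−9.00)²/9.00 = 1.7778
df = 1

test statistic = 1.778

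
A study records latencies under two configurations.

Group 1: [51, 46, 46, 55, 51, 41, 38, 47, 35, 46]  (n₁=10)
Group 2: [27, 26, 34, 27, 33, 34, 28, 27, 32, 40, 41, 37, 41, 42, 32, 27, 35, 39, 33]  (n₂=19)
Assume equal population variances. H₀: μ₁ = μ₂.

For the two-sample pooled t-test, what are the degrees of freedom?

df = n₁ + n₂ − 2 = 10 + 19 − 2 = 27

degrees of freedom = 27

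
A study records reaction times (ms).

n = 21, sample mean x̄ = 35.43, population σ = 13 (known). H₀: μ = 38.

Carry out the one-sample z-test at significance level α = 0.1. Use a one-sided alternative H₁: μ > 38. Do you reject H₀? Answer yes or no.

reject H₀: no

SE = σ/√n = 13/√21 = 2.8368
z = (x̄−μ₀)/SE = (35.43−38)/2.8368 = -0.9059
p-value (one-sided, H₁ greater) = 0.81752
At α=0.1: p ≥ α → fail to reject H₀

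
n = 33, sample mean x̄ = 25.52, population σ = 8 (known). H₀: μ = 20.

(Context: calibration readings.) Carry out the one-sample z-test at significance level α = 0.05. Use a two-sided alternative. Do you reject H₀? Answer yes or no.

reject H₀: yes

SE = σ/√n = 8/√33 = 1.3926
z = (x̄−μ₀)/SE = (25.52−20)/1.3926 = 3.9637
p-value (two-sided) = 0.00007
At α=0.05: p < α → reject H₀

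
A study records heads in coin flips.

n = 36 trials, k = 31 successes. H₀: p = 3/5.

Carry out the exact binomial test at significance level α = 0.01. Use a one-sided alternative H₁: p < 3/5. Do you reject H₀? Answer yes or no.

Exact binomial: n=36, k=31, p₀=3/5=0.6000
P(X≤31) from Σ C(n,i)·p₀^i·(1−p₀)^(n−i)
p-value (one-sided, H₁ less) = 0.99986
At α=0.01: p ≥ α → fail to reject H₀

reject H₀: no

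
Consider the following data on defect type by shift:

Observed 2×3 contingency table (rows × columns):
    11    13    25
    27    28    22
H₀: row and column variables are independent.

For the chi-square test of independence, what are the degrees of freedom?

degrees of freedom = 2

df = (r−1)(c−1) = (2−1)·(3−1) = 2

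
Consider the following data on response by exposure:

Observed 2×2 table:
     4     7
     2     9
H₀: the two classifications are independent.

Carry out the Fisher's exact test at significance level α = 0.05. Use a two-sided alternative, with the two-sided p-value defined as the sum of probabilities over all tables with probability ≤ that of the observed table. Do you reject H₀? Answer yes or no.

reject H₀: no

Margins: r₁=11, r₂=11, c₁=6, c₂=16, n=22
p_obs = C(11,4)·C(11,2)/C(22,6); sum pmf over tables with pmf ≤ p_obs
p-value (two-sided) = 0.63512
At α=0.05: p ≥ α → fail to reject H₀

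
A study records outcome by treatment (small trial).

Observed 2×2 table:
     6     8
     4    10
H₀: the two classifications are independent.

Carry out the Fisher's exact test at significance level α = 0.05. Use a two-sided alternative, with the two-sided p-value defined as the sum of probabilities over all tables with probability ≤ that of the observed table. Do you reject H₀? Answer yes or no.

reject H₀: no

Margins: r₁=14, r₂=14, c₁=10, c₂=18, n=28
p_obs = C(14,6)·C(14,4)/C(28,10); sum pmf over tables with pmf ≤ p_obs
p-value (two-sided) = 0.69458
At α=0.05: p ≥ α → fail to reject H₀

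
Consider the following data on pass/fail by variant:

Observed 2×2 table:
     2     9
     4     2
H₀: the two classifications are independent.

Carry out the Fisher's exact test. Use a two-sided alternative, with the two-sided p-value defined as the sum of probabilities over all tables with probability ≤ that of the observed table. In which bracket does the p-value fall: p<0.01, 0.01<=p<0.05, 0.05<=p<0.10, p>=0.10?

Margins: r₁=11, r₂=6, c₁=6, c₂=11, n=17
p_obs = C(11,2)·C(6,4)/C(17,6); sum pmf over tables with pmf ≤ p_obs
p-value (two-sided) = 0.10941
→ bracket: p>=0.10

p-value bracket: p>=0.10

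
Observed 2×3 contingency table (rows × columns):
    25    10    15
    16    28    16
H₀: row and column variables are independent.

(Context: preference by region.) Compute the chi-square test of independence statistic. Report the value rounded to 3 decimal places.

test statistic = 9.705

Row totals [50, 60], col totals [41, 38, 31], n=110
χ² = (25−18.64)²/18.64 + (10−17.27)²/17.27 + (15−14.09)²/14.09 + (16−22.36)²/22.36 + (28−20.73)²/20.73 + (16−16.91)²/16.91 = 9.7053
df = 2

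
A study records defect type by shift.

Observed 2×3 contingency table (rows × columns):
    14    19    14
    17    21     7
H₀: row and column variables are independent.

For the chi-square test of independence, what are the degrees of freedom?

degrees of freedom = 2

df = (r−1)(c−1) = (2−1)·(3−1) = 2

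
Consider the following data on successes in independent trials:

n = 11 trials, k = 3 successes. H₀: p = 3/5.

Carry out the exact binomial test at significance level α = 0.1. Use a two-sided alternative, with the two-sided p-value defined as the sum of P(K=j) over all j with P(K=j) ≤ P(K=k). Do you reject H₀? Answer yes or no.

reject H₀: yes

Exact binomial: n=11, k=3, p₀=3/5=0.6000
P(X=j) = C(n,j)·p₀^j·(1−p₀)^(n−j); p = Σ P(X=j) over j with P(X=j) ≤ P(X=3)
p-value (two-sided) = 0.03291
At α=0.1: p < α → reject H₀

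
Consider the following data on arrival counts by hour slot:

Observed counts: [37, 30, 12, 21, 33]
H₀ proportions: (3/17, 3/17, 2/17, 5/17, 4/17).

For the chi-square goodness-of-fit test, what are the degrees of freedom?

df = k − 1 = 5 − 1 = 4

degrees of freedom = 4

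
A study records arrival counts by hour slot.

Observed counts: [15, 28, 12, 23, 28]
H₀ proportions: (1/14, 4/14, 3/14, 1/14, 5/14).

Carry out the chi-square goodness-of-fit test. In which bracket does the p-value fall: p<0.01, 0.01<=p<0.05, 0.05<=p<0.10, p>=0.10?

n = 106; E_i = n·p_i = [7.57, 30.29, 22.71, 7.57, 37.86]
χ² = (15−7.57)²/7.57 + (28−30.29)²/30.29 + (12−22.71)²/22.71 + (23−7.57)²/7.57 + (28−37.86)²/37.86 = 46.5208
df = 4
p-value (upper-tail) = 0.00000
→ bracket: p<0.01

p-value bracket: p<0.01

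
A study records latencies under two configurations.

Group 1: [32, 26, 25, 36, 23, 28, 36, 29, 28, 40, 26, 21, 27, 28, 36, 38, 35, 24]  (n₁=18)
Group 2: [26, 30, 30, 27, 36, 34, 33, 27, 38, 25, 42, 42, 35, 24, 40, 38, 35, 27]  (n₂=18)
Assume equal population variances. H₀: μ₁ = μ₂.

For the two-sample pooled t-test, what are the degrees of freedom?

degrees of freedom = 34

df = n₁ + n₂ − 2 = 18 + 18 − 2 = 34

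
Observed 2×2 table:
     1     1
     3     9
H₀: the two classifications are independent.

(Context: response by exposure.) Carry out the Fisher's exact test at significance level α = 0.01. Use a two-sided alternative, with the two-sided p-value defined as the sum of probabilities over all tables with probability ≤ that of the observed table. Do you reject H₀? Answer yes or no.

reject H₀: no

Margins: r₁=2, r₂=12, c₁=4, c₂=10, n=14
p_obs = C(2,1)·C(12,3)/C(14,4); sum pmf over tables with pmf ≤ p_obs
p-value (two-sided) = 0.50549
At α=0.01: p ≥ α → fail to reject H₀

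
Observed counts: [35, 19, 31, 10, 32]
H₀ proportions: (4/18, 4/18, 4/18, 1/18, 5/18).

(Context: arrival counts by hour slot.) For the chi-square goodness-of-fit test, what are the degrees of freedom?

degrees of freedom = 4

df = k − 1 = 5 − 1 = 4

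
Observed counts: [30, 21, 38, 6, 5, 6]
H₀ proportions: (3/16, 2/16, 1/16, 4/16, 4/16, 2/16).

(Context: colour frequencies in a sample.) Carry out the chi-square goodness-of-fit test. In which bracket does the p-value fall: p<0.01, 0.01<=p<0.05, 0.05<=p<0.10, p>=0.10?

p-value bracket: p<0.01

n = 106; E_i = n·p_i = [19.88, 13.25, 6.62, 26.50, 26.50, 13.25]
χ² = (30−19.88)²/19.88 + (21−13.25)²/13.25 + (38−6.62)²/6.62 + (6−26.50)²/26.50 + (5−26.50)²/26.50 + (6−13.25)²/13.25 = 195.5472
df = 5
p-value (upper-tail) = 0.00000
→ bracket: p<0.01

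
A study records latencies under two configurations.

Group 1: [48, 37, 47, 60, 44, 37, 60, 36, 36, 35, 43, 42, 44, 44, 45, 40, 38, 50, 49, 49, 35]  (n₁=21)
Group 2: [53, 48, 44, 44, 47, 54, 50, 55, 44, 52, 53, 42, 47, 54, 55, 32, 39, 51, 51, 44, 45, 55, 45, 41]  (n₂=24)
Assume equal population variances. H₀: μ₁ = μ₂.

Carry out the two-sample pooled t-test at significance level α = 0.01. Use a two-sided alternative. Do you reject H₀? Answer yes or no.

x̄₁=43.762, s₁=7.307, n₁=21
x̄₂=47.708, s₂=5.938, n₂=24
s_p² = [20·7.307² + 23·5.938²]/43 = 43.6923
SE = √(s_p²·(1/21+1/24)) = 1.9751
t = (43.762−47.708)/1.9751 = -1.9981
df = 43
p-value (two-sided) = 0.05206
At α=0.01: p ≥ α → fail to reject H₀

reject H₀: no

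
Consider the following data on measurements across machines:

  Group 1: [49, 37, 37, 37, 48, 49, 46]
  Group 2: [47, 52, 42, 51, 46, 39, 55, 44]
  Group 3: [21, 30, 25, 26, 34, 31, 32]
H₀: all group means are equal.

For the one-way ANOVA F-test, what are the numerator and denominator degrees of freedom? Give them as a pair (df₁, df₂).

k = 3 groups, N = 22 total
df = (k−1, N−k) = (3−1, 22−3) = (2, 19)

degrees of freedom = [2, 19]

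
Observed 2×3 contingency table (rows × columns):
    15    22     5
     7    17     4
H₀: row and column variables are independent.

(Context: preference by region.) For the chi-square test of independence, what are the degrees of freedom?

df = (r−1)(c−1) = (2−1)·(3−1) = 2

degrees of freedom = 2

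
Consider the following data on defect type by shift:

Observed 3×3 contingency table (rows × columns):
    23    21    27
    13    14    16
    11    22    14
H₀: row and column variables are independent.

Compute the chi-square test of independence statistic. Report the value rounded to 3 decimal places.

test statistic = 3.907

Row totals [71, 43, 47], col totals [47, 57, 57], n=161
χ² = (23−20.73)²/20.73 + (21−25.14)²/25.14 + (27−25.14)²/25.14 + (13−12.55)²/12.55 + (14−15.22)²/15.22 + (16−15.22)²/15.22 + (11−13.72)²/13.72 + (22−16.64)²/16.64 + (14−16.64)²/16.64 = 3.9070
df = 4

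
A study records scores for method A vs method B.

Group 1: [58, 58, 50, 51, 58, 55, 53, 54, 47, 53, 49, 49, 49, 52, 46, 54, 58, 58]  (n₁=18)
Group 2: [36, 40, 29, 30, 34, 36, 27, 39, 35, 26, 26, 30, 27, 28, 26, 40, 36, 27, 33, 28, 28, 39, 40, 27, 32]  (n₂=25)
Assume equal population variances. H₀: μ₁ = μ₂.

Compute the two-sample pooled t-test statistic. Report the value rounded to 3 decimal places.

x̄₁=52.889, s₁=4.042, n₁=18
x̄₂=31.960, s₂=5.103, n₂=25
s_p² = [17·4.042² + 24·5.103²]/41 = 22.0180
SE = √(s_p²·(1/18+1/25)) = 1.4505
t = (52.889−31.960)/1.4505 = 14.4288
df = 41

test statistic = 14.429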